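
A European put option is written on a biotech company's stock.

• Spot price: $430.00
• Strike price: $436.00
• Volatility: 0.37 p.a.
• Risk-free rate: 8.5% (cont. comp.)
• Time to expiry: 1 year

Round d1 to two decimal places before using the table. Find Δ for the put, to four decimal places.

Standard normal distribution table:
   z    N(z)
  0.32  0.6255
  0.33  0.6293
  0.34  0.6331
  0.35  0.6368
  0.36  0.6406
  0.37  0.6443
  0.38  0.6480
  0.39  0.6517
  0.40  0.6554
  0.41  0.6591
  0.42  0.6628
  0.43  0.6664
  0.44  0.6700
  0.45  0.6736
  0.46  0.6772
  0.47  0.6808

-0.3520

σ√T = 0.37 × 1.0000 = 0.3700
d₁ = [ln(430/436) + (0.085 + 0.37²/2)·1] / 0.3700 = [-0.0139 + 0.1535] / 0.3700 = 0.3773 → 0.38
N(d₁) = N(0.38) = 0.6480
Δ_put = N(d₁) − 1 = 0.6480 − 1 = -0.3520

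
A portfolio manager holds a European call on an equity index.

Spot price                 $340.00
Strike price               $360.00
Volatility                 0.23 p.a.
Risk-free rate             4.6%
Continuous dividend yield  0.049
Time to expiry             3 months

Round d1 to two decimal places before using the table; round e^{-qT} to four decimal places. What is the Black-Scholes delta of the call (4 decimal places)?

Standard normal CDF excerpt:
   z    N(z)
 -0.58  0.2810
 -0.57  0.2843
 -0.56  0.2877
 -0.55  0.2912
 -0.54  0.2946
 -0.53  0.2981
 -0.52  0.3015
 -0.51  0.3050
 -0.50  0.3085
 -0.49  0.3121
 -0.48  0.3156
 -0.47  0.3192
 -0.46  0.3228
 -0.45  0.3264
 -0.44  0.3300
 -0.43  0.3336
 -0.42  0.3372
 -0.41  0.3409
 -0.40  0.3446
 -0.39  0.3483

0.3224

σ√T = 0.23·√0.25 = 0.1150
d₁ = [ln(340/360) + (0.046 − 0.049 + ½·0.23²)·0.25] / (σ√T) = (-0.0572 + 0.0059) / 0.1150 = -0.4461 which rounds to -0.45
N(d₁) = N(-0.45) = 0.3264
Δ_call = e^(−qT)·N(d₁) = 0.9878·0.3264 = 0.3224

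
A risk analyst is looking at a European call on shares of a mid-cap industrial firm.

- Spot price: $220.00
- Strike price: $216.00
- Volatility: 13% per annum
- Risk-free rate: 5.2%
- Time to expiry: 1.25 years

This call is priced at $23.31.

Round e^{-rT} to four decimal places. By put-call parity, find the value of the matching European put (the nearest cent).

exp(−rT) = exp(−0.052·1.25) = 0.9371
Put-call parity: C − P = S − K·e^(−rT) = 220 − 216·0.9371 = 220 − 202.4136 = 17.5864
P = C − (C − P) = 23.31 − (17.5864) = 5.7236

$5.72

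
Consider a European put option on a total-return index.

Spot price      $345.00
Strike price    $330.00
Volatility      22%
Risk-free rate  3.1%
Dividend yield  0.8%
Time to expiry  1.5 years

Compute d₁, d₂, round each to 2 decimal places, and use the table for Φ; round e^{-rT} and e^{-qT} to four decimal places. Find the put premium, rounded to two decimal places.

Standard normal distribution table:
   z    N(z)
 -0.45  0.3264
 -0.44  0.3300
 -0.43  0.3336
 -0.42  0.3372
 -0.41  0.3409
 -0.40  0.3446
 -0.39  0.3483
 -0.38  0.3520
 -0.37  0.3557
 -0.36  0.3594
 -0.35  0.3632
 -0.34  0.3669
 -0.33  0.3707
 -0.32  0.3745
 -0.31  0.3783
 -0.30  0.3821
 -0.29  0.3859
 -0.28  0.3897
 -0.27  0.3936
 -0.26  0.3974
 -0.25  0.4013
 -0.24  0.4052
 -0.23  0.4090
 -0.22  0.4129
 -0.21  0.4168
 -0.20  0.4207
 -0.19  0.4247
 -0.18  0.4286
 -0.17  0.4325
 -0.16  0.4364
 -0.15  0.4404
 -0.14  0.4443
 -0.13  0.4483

$23.75

σ√T = 0.22 × 1.2247 = 0.2694
d₁ = [ln(345/330) + (0.031 − 0.008 + 0.22²/2)·1.5] / 0.2694 = [0.0445 + 0.0708] / 0.2694 = 0.4277 which rounds to 0.43
d₂ = d₁ − σ√T = 0.4277 − 0.2694 = 0.1583 which rounds to 0.16
e^(−qT) = e^(−0.008·1.5) = 0.9881;  e^(−rT) = e^(−0.031·1.5) = 0.9546
P = 330·0.9546·N(-0.16) − 345·0.9881·N(-0.43) = 330·0.9546·0.4364 − 345·0.9881·0.3336 = 137.4739 − 113.7224 = 23.7515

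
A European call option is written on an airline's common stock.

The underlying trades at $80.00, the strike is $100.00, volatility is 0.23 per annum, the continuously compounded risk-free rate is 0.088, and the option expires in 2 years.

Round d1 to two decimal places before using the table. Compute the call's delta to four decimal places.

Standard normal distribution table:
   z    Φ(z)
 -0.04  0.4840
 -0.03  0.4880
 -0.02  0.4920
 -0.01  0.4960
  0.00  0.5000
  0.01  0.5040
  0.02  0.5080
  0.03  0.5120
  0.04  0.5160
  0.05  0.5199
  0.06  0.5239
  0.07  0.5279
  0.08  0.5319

σ√T = 0.23 × 1.4142 = 0.3253
d₁ = [ln(80/100) + (0.088 + ½·0.23²)·2] / (σ√T) = (-0.2231 + 0.2289) / 0.3253 = 0.0177 which rounds to 0.02
N(d₁) = N(0.02) = 0.5080
Δ_call = N(d₁) = 0.5080

0.5080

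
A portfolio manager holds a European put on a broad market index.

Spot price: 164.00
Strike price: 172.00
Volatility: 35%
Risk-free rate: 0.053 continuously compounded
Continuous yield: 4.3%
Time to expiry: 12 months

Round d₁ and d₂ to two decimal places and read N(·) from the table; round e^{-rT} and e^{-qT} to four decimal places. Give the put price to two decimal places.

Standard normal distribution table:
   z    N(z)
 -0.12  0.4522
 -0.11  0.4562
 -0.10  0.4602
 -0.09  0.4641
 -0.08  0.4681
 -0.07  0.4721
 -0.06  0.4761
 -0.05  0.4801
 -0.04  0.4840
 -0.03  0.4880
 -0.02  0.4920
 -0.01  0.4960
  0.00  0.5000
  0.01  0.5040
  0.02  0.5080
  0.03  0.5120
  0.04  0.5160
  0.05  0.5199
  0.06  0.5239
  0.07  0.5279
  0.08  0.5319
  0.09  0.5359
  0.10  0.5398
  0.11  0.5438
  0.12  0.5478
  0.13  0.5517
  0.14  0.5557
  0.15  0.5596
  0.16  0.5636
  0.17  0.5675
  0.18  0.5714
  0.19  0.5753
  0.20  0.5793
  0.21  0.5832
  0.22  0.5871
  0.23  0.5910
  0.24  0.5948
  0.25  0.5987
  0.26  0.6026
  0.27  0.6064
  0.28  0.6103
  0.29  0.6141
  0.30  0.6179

25.39

σ√T = 0.35·√1 = 0.3500
ln(S/K) + (r − q + σ²/2)T = ln(164/172) + (0.053 − 0.043 + 0.35²/2)·1 = -0.0476 + 0.0712 = 0.0236
d₁ = 0.0236 / 0.3500 = 0.0675 ⇒ 0.07
d₂ = d₁ − σ√T = 0.0675 − 0.3500 = -0.2825 ⇒ -0.28
e^(−qT) = e^(−0.043·1) = 0.9579;  e^(−rT) = e^(−0.053·1) = 0.9484
P = 172·0.9484·N(0.28) − 164·0.9579·N(-0.07) = 172·0.9484·0.6103 − 164·0.9579·0.4721 = 99.5551 − 74.1648 = 25.3902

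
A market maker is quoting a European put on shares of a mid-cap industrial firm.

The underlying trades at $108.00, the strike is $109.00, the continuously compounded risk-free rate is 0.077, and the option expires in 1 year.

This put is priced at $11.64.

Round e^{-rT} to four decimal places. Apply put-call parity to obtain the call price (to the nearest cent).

e^(−rT) = e^(−0.077·1) = 0.9259
Put-call parity: C − P = S − K·e^(−rT) = 108 − 109·0.9259 = 108 − 100.9231 = 7.0769
C = P + (C − P) = 11.64 + (7.0769) = 18.7169

$18.72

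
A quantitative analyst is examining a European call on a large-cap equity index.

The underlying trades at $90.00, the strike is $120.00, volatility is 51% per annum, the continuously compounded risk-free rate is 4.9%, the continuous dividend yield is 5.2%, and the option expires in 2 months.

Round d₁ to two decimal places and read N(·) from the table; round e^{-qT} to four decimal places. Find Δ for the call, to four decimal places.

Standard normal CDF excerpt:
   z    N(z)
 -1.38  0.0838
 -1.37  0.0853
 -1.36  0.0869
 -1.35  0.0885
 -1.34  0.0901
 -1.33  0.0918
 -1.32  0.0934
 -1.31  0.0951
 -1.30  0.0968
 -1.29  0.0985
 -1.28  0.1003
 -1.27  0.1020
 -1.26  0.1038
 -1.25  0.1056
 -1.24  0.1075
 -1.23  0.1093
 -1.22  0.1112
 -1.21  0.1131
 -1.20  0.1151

T = 0.1667;  σ√T = 0.2082
ln(S/K) + (r − q + σ²/2)T = ln(90/120) + (0.049 − 0.052 + 0.51²/2)·0.1667 = -0.2877 + 0.0212 = -0.2665
d₁ = -0.2665 / 0.2082 = -1.2800 which rounds to -1.28
N(d₁) = N(-1.28) = 0.1003
Δ_call = e^(−qT)·N(d₁) = 0.9914·0.1003 = 0.0994

0.0994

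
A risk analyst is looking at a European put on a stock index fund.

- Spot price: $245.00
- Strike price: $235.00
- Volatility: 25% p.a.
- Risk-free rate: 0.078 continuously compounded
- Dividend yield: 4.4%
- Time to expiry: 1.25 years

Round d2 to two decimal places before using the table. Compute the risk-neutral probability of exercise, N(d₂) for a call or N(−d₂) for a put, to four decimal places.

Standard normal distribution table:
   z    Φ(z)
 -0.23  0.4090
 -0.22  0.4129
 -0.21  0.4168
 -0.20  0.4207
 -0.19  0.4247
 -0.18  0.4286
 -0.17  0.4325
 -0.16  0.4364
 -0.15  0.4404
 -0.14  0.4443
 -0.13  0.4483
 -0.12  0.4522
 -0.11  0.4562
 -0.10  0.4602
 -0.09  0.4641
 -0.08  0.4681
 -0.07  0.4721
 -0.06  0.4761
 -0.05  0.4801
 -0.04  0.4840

0.4364

σ√T = 0.25 × 1.1180 = 0.2795
d₁ = [ln(245/235) + (0.078 − 0.044 + ½·0.25²)·1.25] / (σ√T) = (0.0417 + 0.0816) / 0.2795 = 0.4409 ≈ 0.44
d₂ = 0.4409 − 0.2795 = 0.1614 ≈ 0.16
Risk-neutral Pr[S_T < K] = N(−d₂) = N(-0.16) = 0.4364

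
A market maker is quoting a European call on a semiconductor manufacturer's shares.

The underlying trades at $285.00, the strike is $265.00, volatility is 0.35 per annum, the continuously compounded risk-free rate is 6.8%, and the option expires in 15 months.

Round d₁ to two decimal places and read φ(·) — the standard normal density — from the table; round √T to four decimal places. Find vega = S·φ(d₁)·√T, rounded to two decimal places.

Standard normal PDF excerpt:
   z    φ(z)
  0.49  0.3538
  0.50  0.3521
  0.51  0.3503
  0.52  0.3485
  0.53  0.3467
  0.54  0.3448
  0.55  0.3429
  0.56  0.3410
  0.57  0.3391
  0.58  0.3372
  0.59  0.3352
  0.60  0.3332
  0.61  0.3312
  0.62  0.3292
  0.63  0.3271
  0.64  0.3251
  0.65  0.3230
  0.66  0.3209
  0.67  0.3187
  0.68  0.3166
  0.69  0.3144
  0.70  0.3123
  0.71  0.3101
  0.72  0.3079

106.17

σ√T = 0.35·√1.25 = 0.3913
d₁ = [ln(285/265) + (0.068 + ½·0.35²)·1.25] / (σ√T) = (0.0728 + 0.1616) / 0.3913 = 0.5988 → 0.60
√T = √1.25 = 1.1180
φ(d₁) = φ(0.60) = 0.3332
vega = S·φ(d₁)·√T = 285·0.3332·1.1180 = 106.1675
(Call and put vega coincide under Black-Scholes.)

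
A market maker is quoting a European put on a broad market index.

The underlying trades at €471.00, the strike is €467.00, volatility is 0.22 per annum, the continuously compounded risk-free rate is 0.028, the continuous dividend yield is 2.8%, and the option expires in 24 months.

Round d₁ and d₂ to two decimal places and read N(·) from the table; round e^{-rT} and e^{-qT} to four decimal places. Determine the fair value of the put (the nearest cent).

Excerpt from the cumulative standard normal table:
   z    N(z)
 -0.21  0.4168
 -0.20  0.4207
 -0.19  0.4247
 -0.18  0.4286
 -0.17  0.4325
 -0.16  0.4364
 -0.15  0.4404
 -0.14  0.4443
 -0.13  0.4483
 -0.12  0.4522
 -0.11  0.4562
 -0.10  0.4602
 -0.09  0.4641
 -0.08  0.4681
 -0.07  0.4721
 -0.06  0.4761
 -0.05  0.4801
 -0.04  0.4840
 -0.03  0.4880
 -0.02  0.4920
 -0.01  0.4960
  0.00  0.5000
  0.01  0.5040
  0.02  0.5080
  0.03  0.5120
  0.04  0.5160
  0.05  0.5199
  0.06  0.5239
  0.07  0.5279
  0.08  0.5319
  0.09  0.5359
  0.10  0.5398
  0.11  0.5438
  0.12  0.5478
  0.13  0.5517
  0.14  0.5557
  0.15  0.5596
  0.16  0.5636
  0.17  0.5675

€52.73

σ√T = 0.22·√2 = 0.3111
d₁ = [ln(471/467) + (0.028 − 0.028 + 0.22²/2)·2] / 0.3111 = [0.0085 + 0.0484] / 0.3111 = 0.1830 ⇒ 0.18
d₂ = d₁ − σ√T = 0.1830 − 0.3111 = -0.1282 ⇒ -0.13
exp(−qT) = exp(−0.028·2) = 0.9455;  exp(−rT) = exp(−0.028·2) = 0.9455
N(−d₂) = N(0.13) = 0.5517;  N(−d₁) = N(-0.18) = 0.4286
P = 467·0.9455·0.5517 − 471·0.9455·0.4286 = 243.6023 − 190.8687 = 52.7337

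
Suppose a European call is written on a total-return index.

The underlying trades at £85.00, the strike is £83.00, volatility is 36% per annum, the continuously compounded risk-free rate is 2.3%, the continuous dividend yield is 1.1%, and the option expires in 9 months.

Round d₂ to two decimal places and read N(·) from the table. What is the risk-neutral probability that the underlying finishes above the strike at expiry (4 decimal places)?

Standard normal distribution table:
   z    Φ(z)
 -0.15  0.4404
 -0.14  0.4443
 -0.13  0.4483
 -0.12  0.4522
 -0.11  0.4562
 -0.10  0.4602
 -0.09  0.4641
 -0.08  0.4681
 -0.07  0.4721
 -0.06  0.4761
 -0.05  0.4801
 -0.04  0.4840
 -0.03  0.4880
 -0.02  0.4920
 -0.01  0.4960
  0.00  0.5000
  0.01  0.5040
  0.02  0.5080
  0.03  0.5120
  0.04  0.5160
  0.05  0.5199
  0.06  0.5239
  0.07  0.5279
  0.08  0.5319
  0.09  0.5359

σ√T = 0.36·√0.75 = 0.3118
ln(S/K) + (r − q + σ²/2)T = ln(85/83) + (0.023 − 0.011 + 0.36²/2)·0.75 = 0.0238 + 0.0576 = 0.0814
d₁ = 0.0814 / 0.3118 = 0.2611 which rounds to 0.26
d₂ = d₁ − σ√T = 0.2611 − 0.3118 = -0.0506 which rounds to -0.05
Risk-neutral Pr[S_T > K] = N(d₂) = N(-0.05) = 0.4801

0.4801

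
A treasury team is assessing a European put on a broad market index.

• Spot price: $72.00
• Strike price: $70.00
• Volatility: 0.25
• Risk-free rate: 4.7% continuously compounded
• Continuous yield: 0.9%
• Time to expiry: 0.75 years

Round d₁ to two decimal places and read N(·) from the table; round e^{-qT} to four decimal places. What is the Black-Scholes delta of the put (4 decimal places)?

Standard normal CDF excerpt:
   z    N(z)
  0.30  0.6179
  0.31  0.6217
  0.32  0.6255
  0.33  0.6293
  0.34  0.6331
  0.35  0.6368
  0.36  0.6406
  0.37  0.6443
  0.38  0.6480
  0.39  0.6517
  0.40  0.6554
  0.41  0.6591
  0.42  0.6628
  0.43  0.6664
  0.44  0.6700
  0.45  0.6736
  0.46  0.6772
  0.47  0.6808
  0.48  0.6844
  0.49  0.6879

-0.3533

σ√T = 0.25 × 0.8660 = 0.2165
ln(S/K) + (r − q + σ²/2)T = ln(72/70) + (0.047 − 0.009 + 0.25²/2)·0.75 = 0.0282 + 0.0519 = 0.0801
d₁ = 0.0801 / 0.2165 = 0.3700 which rounds to 0.37
N(d₁) = N(0.37) = 0.6443
Δ_put = exp(−qT)·(N(d₁) − 1) = 0.9933·(0.6443 − 1) = -0.3533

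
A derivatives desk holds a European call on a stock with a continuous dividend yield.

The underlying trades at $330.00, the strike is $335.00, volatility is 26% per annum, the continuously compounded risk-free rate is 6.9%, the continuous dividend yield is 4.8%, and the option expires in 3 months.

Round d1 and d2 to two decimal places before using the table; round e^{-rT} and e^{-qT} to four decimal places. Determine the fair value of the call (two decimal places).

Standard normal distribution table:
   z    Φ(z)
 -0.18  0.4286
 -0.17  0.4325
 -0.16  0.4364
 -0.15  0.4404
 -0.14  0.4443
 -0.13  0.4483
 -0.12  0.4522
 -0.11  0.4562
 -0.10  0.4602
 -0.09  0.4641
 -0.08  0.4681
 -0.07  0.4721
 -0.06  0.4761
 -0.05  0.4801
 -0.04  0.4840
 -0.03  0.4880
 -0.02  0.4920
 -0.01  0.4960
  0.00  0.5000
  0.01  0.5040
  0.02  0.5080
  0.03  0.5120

T = 0.25;  σ√T = 0.1300
d₁ = [ln(330/335) + (0.069 − 0.048 + 0.26²/2)·0.25] / 0.1300 = [-0.0150 + 0.0137] / 0.1300 = -0.0103 → -0.01
d₂ = d₁ − σ√T = -0.0103 − 0.1300 = -0.1403 → -0.14
e^(−qT) = e^(−0.048·0.25) = 0.9881;  e^(−rT) = e^(−0.069·0.25) = 0.9829
N(d₁) = N(-0.01) = 0.4960;  N(d₂) = N(-0.14) = 0.4443
C = 330·0.9881·0.4960 − 335·0.9829·0.4443 = 161.7322 − 146.2953 = 15.4369

$15.44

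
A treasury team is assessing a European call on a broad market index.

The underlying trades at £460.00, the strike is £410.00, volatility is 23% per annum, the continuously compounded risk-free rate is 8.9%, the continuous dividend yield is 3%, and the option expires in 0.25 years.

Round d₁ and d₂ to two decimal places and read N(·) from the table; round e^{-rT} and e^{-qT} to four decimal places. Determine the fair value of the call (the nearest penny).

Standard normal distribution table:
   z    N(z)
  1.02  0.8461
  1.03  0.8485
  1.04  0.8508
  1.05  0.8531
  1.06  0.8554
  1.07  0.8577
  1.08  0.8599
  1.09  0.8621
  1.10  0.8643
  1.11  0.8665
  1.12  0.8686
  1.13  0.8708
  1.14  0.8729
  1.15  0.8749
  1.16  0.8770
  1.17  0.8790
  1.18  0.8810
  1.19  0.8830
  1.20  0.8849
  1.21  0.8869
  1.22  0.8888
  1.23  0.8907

£59.21

σ√T = 0.23·√0.25 = 0.1150
d₁ = [ln(460/410) + (0.089 − 0.03 + 0.23²/2)·0.25] / 0.1150 = [0.1151 + 0.0214] / 0.1150 = 1.1864 ⇒ 1.19
d₂ = d₁ − σ√T = 1.1864 − 0.1150 = 1.0714 ⇒ 1.07
e^(−qT) = e^(−0.03·0.25) = 0.9925;  e^(−rT) = e^(−0.089·0.25) = 0.9780
N(d₁) = N(1.19) = 0.8830;  N(d₂) = N(1.07) = 0.8577
C = 460·0.9925·0.8830 − 410·0.9780·0.8577 = 403.1336 − 343.9205 = 59.2131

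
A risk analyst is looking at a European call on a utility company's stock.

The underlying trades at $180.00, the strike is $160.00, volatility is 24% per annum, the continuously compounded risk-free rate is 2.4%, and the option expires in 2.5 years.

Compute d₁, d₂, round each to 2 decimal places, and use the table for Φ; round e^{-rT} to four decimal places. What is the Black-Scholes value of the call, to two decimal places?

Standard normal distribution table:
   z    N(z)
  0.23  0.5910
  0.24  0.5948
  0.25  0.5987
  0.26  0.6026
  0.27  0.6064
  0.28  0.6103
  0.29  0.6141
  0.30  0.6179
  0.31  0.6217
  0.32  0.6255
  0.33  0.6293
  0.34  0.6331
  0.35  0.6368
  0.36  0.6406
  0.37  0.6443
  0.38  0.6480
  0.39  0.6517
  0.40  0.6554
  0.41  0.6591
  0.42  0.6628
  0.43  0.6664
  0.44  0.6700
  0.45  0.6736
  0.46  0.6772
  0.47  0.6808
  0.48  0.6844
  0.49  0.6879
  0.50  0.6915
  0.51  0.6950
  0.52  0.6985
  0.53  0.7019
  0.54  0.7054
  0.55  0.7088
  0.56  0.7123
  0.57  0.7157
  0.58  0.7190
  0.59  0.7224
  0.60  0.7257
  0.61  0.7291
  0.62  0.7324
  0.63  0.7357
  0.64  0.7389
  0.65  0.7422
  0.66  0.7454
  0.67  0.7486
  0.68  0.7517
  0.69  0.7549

σ√T = 0.24·√2.5 = 0.3795
ln(S/K) + (r + σ²/2)T = ln(180/160) + (0.024 + 0.24²/2)·2.5 = 0.1178 + 0.1320 = 0.2498
d₁ = 0.2498 / 0.3795 = 0.6582 → 0.66
d₂ = d₁ − σ√T = 0.6582 − 0.3795 = 0.2788 → 0.28
e^(−rT) = e^(−0.024·2.5) = 0.9418
N(d₁) = N(0.66) = 0.7454;  N(d₂) = N(0.28) = 0.6103
C = 180·0.7454 − 160·0.9418·0.6103 = 134.1720 − 91.9649 = 42.2071

$42.21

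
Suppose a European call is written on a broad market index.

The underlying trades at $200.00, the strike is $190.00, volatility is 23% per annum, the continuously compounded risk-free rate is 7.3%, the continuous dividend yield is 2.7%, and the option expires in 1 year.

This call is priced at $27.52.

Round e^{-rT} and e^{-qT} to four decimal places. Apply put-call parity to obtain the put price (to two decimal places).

exp(−qT) = exp(−0.027·1) = 0.9734;  exp(−rT) = exp(−0.073·1) = 0.9296
Put-call parity: C − P = S·e^(−qT) − K·e^(−rT) = 200·0.9734 − 190·0.9296 = 194.6800 − 176.6240 = 18.0560
P = C − (C − P) = 27.52 − (18.0560) = 9.4640

$9.46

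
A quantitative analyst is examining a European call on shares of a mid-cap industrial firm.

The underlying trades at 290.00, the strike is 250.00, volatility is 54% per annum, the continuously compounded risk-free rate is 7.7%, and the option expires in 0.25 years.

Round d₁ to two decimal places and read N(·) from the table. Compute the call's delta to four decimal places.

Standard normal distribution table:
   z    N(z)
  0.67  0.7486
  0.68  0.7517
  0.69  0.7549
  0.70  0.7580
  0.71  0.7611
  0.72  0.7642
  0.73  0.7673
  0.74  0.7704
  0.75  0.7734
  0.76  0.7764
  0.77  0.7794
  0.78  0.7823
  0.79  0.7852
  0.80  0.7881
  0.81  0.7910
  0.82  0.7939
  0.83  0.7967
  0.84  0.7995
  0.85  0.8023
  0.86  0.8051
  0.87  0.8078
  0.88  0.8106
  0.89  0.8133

0.7764

T = 0.25;  σ√T = 0.2700
d₁ = [ln(290/250) + (0.077 + ½·0.54²)·0.25] / (σ√T) = (0.1484 + 0.0557) / 0.2700 = 0.7560 ≈ 0.76
N(d₁) = N(0.76) = 0.7764
Δ_call = N(d₁) = 0.7764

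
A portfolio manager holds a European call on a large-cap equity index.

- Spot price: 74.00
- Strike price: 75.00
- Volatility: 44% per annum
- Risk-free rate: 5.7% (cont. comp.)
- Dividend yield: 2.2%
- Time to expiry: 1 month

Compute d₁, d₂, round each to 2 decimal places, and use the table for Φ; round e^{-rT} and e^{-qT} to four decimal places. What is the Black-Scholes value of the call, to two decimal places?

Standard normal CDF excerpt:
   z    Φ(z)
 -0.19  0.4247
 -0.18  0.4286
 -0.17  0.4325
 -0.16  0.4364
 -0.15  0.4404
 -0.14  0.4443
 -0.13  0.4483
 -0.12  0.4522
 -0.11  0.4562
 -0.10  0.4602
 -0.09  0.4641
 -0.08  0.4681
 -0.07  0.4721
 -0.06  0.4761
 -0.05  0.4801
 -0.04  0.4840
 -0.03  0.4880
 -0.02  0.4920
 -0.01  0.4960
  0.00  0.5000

3.47

σ√T = 0.44 × 0.2887 = 0.1270
d₁ = [ln(74/75) + (0.057 − 0.022 + ½·0.44²)·0.08333] / (σ√T) = (-0.0134 + 0.0110) / 0.1270 = -0.0192 ⇒ -0.02
d₂ = -0.0192 − 0.1270 = -0.1462 ⇒ -0.15
e^(−qT) = e^(−0.022·0.08333) = 0.9982;  e^(−rT) = e^(−0.057·0.08333) = 0.9953
N(d₁) = N(-0.02) = 0.4920;  N(d₂) = N(-0.15) = 0.4404
C = 74·0.9982·0.4920 − 75·0.9953·0.4404 = 36.3425 − 32.8748 = 3.4677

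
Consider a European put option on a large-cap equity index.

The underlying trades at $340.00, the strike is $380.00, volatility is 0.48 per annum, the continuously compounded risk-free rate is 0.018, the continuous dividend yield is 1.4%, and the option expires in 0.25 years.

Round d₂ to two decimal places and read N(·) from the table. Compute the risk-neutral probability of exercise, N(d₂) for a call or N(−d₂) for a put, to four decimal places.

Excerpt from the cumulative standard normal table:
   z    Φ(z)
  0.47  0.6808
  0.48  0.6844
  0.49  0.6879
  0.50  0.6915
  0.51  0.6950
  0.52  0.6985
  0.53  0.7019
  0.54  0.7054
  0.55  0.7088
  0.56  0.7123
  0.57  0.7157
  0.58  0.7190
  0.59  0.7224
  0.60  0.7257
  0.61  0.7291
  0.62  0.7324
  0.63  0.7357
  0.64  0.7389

σ√T = 0.48·√0.25 = 0.2400
ln(S/K) + (r − q + σ²/2)T = ln(340/380) + (0.018 − 0.014 + 0.48²/2)·0.25 = -0.1112 + 0.0298 = -0.0814
d₁ = -0.0814 / 0.2400 = -0.3393 → -0.34
d₂ = d₁ − σ√T = -0.3393 − 0.2400 = -0.5793 → -0.58
Risk-neutral Pr[S_T < K] = N(−d₂) = N(0.58) = 0.7190

0.7190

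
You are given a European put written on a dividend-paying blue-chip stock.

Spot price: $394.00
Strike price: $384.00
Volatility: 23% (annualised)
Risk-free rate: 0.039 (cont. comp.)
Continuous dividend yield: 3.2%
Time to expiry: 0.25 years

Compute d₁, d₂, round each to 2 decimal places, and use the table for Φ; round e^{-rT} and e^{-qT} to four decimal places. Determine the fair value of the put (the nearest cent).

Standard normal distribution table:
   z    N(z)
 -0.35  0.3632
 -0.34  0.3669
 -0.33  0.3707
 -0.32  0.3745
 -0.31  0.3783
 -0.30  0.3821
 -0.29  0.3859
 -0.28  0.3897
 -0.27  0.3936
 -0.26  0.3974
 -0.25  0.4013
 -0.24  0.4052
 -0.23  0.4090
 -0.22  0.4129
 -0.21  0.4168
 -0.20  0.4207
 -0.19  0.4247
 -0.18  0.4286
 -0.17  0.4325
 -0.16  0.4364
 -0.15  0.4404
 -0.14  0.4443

σ√T = 0.23 × 0.5000 = 0.1150
d₁ = [ln(394/384) + (0.039 − 0.032 + ½·0.23²)·0.25] / (σ√T) = (0.0257 + 0.0084) / 0.1150 = 0.2963 which rounds to 0.30
d₂ = 0.2963 − 0.1150 = 0.1813 which rounds to 0.18
exp(−qT) = exp(−0.032·0.25) = 0.9920;  exp(−rT) = exp(−0.039·0.25) = 0.9903
P = 384·0.9903·N(-0.18) − 394·0.9920·N(-0.30) = 384·0.9903·0.4286 − 394·0.9920·0.3821 = 162.9860 − 149.3430 = 13.6429

$13.64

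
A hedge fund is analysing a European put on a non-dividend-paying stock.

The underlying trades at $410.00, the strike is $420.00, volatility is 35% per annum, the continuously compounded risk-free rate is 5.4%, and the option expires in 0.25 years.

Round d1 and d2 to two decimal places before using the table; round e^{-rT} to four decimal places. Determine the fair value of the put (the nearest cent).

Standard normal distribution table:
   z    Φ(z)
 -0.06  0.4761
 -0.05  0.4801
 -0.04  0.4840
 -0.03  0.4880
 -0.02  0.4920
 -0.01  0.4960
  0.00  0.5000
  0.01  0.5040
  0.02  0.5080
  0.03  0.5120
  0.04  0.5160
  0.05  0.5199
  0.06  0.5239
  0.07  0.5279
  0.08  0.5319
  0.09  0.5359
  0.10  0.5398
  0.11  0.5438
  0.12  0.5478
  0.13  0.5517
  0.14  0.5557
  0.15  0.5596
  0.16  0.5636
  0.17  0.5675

$31.80

σ√T = 0.35 × 0.5000 = 0.1750
d₁ = [ln(410/420) + (0.054 + 0.35²/2)·0.25] / 0.1750 = [-0.0241 + 0.0288] / 0.1750 = 0.0269 ⇒ 0.03
d₂ = d₁ − σ√T = 0.0269 − 0.1750 = -0.1481 ⇒ -0.15
exp(−rT) = exp(−0.054·0.25) = 0.9866
P = 420·0.9866·N(0.15) − 410·N(-0.03) = 420·0.9866·0.5596 − 410·0.4880 = 231.8826 − 200.0800 = 31.8026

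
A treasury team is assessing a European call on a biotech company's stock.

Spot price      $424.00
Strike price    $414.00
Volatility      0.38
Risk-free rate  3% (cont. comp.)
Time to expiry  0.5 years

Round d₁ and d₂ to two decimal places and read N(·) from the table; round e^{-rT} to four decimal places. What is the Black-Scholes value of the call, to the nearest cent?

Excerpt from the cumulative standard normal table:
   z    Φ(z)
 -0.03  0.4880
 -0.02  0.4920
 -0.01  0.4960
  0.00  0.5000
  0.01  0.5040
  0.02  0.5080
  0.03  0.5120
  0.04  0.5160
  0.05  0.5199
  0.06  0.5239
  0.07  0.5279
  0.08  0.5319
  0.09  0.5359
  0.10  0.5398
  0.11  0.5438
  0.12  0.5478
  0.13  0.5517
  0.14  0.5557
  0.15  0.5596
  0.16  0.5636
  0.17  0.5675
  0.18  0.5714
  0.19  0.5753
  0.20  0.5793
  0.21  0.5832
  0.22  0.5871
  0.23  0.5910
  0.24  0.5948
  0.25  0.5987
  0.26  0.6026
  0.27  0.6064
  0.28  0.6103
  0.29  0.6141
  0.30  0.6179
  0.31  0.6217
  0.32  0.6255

$53.22

σ√T = 0.38·√0.5 = 0.2687
d₁ = [ln(424/414) + (0.03 + ½·0.38²)·0.5] / (σ√T) = (0.0239 + 0.0511) / 0.2687 = 0.2790 which rounds to 0.28
d₂ = 0.2790 − 0.2687 = 0.0103 which rounds to 0.01
exp(−rT) = exp(−0.03·0.5) = 0.9851
C = 424·N(0.28) − 414·0.9851·N(0.01) = 424·0.6103 − 414·0.9851·0.5040 = 258.7672 − 205.5470 = 53.2202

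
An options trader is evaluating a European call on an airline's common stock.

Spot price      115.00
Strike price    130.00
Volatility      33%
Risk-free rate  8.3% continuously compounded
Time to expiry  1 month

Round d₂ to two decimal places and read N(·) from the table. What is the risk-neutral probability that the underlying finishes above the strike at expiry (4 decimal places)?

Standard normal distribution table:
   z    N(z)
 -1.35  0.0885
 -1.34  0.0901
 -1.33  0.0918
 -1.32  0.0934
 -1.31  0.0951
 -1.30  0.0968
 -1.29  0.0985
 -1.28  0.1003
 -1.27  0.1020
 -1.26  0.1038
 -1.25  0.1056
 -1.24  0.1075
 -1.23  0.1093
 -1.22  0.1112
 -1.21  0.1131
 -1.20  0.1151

T = 0.08333;  σ√T = 0.0953
d₁ = [ln(115/130) + (0.083 + ½·0.33²)·0.08333] / (σ√T) = (-0.1226 + 0.0115) / 0.0953 = -1.1668 → -1.17
d₂ = -1.1668 − 0.0953 = -1.2620 → -1.26
Risk-neutral Pr[S_T > K] = N(d₂) = N(-1.26) = 0.1038

0.1038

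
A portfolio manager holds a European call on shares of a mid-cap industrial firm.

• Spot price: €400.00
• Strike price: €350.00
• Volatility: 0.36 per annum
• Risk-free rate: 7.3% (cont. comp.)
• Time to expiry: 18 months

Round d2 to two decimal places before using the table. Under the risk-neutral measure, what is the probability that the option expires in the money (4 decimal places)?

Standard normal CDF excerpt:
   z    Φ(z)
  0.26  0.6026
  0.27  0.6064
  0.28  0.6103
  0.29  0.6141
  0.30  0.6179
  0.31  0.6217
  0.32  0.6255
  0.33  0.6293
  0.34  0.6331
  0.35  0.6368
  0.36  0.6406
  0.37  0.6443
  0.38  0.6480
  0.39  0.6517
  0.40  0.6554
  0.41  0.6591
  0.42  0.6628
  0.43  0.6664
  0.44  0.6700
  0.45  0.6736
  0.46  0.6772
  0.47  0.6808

σ√T = 0.36·√1.5 = 0.4409
d₁ = [ln(400/350) + (0.073 + ½·0.36²)·1.5] / (σ√T) = (0.1335 + 0.2067) / 0.4409 = 0.7717 ≈ 0.77
d₂ = 0.7717 − 0.4409 = 0.3308 ≈ 0.33
Risk-neutral Pr[S_T > K] = N(d₂) = N(0.33) = 0.6293

0.6293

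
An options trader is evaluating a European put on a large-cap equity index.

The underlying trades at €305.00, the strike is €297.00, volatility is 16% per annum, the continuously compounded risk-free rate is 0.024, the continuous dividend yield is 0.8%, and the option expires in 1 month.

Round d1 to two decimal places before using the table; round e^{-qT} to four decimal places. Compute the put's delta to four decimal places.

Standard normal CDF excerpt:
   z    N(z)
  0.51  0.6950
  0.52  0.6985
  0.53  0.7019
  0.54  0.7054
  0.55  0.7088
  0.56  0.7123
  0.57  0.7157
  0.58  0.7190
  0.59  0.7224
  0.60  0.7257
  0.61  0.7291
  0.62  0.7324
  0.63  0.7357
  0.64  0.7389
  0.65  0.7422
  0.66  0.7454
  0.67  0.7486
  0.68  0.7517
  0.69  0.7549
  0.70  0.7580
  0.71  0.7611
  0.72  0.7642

-0.2641

σ√T = 0.16·√0.08333 = 0.0462
d₁ = [ln(305/297) + (0.024 − 0.008 + 0.16²/2)·0.08333] / 0.0462 = [0.0266 + 0.0024] / 0.0462 = 0.6274 which rounds to 0.63
N(d₁) = N(0.63) = 0.7357
Δ_put = exp(−qT)·(N(d₁) − 1) = 0.9993·(0.7357 − 1) = -0.2641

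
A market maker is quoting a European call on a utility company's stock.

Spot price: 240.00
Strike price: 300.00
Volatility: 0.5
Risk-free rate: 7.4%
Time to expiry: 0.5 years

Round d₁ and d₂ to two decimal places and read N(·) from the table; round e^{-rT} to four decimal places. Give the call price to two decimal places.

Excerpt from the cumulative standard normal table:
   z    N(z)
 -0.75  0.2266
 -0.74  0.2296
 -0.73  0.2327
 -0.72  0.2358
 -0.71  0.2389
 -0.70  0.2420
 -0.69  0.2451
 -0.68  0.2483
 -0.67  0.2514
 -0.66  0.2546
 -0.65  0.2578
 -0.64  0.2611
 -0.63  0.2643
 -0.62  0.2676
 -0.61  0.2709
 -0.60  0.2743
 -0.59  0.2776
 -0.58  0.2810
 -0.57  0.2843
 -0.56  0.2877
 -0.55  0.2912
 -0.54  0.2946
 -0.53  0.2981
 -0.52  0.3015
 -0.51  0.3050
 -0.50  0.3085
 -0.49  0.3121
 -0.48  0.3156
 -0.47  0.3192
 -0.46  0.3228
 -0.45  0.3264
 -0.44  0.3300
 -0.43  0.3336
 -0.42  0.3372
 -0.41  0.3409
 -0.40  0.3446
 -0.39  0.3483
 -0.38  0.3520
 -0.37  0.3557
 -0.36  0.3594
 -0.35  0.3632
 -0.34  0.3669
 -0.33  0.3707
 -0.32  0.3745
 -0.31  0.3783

17.20

T = 0.5;  σ√T = 0.3536
d₁ = [ln(240/300) + (0.074 + 0.5²/2)·0.5] / 0.3536 = [-0.2231 + 0.0995] / 0.3536 = -0.3497 ≈ -0.35
d₂ = d₁ − σ√T = -0.3497 − 0.3536 = -0.7033 ≈ -0.70
e^(−rT) = e^(−0.074·0.5) = 0.9637
N(d₁) = N(-0.35) = 0.3632;  N(d₂) = N(-0.70) = 0.2420
C = 240·0.3632 − 300·0.9637·0.2420 = 87.1680 − 69.9646 = 17.2034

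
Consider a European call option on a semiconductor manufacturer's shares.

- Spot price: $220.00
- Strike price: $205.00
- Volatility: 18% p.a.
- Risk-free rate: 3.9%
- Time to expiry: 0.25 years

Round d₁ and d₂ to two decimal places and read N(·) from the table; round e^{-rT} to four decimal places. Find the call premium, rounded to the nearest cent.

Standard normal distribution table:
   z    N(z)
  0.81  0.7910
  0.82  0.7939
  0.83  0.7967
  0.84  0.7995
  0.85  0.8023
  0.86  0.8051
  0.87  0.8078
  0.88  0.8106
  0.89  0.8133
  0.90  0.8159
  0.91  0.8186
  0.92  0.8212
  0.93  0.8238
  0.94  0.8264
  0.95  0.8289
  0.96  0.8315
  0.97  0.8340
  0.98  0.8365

$18.93

σ√T = 0.18 × 0.5000 = 0.0900
d₁ = [ln(220/205) + (0.039 + 0.18²/2)·0.25] / 0.0900 = [0.0706 + 0.0138] / 0.0900 = 0.9380 ≈ 0.94
d₂ = d₁ − σ√T = 0.9380 − 0.0900 = 0.8480 ≈ 0.85
exp(−rT) = exp(−0.039·0.25) = 0.9903
N(d₁) = N(0.94) = 0.8264;  N(d₂) = N(0.85) = 0.8023
C = 220·0.8264 − 205·0.9903·0.8023 = 181.8080 − 162.8761 = 18.9319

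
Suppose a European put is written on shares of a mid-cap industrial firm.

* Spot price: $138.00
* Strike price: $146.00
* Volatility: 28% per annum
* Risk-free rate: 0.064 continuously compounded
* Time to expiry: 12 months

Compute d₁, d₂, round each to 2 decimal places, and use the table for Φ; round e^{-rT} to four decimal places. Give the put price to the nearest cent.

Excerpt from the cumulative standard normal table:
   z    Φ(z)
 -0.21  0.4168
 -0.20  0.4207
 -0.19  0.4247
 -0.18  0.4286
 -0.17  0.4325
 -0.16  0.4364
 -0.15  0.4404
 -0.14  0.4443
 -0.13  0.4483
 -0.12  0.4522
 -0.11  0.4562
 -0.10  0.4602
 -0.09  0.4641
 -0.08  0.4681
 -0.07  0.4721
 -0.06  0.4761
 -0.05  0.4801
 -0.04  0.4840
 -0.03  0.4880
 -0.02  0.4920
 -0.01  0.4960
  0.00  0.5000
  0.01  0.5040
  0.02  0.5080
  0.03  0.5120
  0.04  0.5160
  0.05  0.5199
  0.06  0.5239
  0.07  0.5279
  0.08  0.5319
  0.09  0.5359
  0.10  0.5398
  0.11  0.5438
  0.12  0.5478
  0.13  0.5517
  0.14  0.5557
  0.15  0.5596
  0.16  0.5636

$14.79

σ√T = 0.28 × 1.0000 = 0.2800
ln(S/K) + (r + σ²/2)T = ln(138/146) + (0.064 + 0.28²/2)·1 = -0.0564 + 0.1032 = 0.0468
d₁ = 0.0468 / 0.2800 = 0.1673 → 0.17
d₂ = d₁ − σ√T = 0.1673 − 0.2800 = -0.1127 → -0.11
e^(−rT) = e^(−0.064·1) = 0.9380
N(−d₂) = N(0.11) = 0.5438;  N(−d₁) = N(-0.17) = 0.4325
P = 146·0.9380·0.5438 − 138·0.4325 = 74.4723 − 59.6850 = 14.7873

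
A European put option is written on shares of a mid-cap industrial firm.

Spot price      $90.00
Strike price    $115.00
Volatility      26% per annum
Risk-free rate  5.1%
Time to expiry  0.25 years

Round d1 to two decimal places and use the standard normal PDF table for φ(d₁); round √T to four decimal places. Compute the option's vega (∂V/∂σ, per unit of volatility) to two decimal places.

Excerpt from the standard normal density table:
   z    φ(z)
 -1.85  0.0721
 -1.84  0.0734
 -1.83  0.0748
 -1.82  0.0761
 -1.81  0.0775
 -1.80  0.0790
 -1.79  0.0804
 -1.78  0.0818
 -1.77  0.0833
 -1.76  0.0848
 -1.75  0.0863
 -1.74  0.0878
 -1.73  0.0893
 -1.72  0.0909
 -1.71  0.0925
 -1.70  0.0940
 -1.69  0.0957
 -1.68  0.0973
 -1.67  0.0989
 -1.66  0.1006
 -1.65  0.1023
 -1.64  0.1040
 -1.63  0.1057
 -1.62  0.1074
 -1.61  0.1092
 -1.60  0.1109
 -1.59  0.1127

σ√T = 0.26 × 0.5000 = 0.1300
d₁ = [ln(90/115) + (0.051 + 0.26²/2)·0.25] / 0.1300 = [-0.2451 + 0.0212] / 0.1300 = -1.7225 → -1.72
√T = √0.25 = 0.5000
φ(d₁) = φ(-1.72) = 0.0909
vega = S·φ(d₁)·√T = 90·0.0909·0.5000 = 4.0905
(The call has the same vega.)

4.09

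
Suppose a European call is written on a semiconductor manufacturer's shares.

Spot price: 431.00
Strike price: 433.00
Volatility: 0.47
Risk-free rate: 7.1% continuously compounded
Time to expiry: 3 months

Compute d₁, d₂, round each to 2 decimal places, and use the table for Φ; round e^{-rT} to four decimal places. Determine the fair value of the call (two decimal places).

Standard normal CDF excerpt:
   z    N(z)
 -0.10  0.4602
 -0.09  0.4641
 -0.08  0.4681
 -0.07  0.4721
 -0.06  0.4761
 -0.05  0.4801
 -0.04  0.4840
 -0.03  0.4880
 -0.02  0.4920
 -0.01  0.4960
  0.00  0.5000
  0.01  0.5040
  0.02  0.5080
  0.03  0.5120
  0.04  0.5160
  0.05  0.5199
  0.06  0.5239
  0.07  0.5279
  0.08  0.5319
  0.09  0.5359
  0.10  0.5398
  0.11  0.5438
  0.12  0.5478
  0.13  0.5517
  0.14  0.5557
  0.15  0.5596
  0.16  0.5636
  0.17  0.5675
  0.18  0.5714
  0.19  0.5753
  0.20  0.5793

T = 0.25;  σ√T = 0.2350
d₁ = [ln(431/433) + (0.071 + 0.47²/2)·0.25] / 0.2350 = [-0.0046 + 0.0454] / 0.2350 = 0.1733 ⇒ 0.17
d₂ = d₁ − σ√T = 0.1733 − 0.2350 = -0.0617 ⇒ -0.06
e^(−rT) = e^(−0.071·0.25) = 0.9824
C = 431·N(0.17) − 433·0.9824·N(-0.06) = 431·0.5675 − 433·0.9824·0.4761 = 244.5925 − 202.5230 = 42.0695

42.07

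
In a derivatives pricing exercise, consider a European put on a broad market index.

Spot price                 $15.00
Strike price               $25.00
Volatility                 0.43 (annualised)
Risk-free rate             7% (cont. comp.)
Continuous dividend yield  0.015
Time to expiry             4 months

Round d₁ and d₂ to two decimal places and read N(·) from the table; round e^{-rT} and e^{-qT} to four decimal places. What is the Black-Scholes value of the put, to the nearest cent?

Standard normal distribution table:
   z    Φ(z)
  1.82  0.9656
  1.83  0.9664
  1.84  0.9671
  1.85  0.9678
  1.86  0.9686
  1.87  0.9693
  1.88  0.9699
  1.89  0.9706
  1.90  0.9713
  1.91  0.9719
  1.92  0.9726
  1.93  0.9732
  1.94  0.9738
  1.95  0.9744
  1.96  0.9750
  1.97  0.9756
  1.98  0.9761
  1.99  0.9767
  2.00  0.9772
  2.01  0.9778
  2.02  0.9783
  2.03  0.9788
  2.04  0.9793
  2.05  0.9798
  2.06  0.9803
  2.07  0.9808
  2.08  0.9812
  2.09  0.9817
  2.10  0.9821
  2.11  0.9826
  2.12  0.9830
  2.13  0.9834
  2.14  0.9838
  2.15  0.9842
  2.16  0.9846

σ√T = 0.43·√0.3333 = 0.2483
d₁ = [ln(15/25) + (0.07 − 0.015 + ½·0.43²)·0.3333] / (σ√T) = (-0.5108 + 0.0491) / 0.2483 = -1.8596 ⇒ -1.86
d₂ = -1.8596 − 0.2483 = -2.1079 ⇒ -2.11
exp(−qT) = exp(−0.015·0.3333) = 0.9950;  exp(−rT) = exp(−0.07·0.3333) = 0.9769
P = 25·0.9769·N(2.11) − 15·0.9950·N(1.86) = 25·0.9769·0.9826 − 15·0.9950·0.9686 = 23.9975 − 14.4564 = 9.5412

$9.54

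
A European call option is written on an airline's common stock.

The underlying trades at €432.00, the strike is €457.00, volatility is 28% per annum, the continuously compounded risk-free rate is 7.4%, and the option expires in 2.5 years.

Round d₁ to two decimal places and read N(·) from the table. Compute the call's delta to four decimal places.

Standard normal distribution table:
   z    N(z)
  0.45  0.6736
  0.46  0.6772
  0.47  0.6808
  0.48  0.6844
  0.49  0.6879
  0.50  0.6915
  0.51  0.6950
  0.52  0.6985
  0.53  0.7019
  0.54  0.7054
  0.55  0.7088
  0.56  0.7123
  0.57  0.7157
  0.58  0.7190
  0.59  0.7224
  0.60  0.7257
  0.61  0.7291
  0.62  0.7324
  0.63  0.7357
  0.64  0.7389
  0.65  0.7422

0.6950

σ√T = 0.28·√2.5 = 0.4427
d₁ = [ln(432/457) + (0.074 + ½·0.28²)·2.5] / (σ√T) = (-0.0563 + 0.2830) / 0.4427 = 0.5122 which rounds to 0.51
N(d₁) = N(0.51) = 0.6950
Δ_call = N(d₁) = 0.6950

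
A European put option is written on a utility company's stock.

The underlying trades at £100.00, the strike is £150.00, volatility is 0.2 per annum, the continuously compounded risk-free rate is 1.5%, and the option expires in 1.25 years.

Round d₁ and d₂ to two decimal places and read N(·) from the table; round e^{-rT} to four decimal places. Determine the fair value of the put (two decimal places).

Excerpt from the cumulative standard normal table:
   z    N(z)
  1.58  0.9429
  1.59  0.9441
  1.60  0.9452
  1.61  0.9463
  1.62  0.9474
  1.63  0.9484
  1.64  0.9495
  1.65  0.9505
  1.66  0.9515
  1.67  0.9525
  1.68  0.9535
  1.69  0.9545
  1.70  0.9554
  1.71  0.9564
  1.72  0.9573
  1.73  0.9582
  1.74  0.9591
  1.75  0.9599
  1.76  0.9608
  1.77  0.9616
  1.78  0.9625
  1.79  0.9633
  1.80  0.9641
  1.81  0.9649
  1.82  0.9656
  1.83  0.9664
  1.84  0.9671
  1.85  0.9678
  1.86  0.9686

£47.63

T = 1.25;  σ√T = 0.2236
d₁ = [ln(100/150) + (0.015 + ½·0.2²)·1.25] / (σ√T) = (-0.4055 + 0.0438) / 0.2236 = -1.6176 which rounds to -1.62
d₂ = -1.6176 − 0.2236 = -1.8412 which rounds to -1.84
exp(−rT) = exp(−0.015·1.25) = 0.9814
P = 150·0.9814·N(1.84) − 100·N(1.62) = 150·0.9814·0.9671 − 100·0.9474 = 142.3668 − 94.7400 = 47.6268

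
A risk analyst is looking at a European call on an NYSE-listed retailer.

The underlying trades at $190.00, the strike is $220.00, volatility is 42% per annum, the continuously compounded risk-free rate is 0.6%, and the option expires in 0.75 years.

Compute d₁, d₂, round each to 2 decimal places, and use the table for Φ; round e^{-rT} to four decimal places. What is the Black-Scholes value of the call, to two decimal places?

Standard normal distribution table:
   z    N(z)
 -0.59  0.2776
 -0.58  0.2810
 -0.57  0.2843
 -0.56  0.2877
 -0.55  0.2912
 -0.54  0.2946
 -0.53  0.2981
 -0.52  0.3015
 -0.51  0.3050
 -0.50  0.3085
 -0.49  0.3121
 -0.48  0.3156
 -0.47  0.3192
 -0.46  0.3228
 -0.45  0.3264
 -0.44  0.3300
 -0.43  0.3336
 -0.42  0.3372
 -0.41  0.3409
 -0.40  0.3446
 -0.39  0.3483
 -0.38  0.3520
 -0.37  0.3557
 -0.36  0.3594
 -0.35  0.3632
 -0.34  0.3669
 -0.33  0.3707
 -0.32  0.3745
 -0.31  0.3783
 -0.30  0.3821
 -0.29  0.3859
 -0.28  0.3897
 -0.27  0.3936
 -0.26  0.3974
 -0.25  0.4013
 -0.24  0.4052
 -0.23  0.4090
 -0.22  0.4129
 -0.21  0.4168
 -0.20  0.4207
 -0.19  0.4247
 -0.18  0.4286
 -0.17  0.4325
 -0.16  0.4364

σ√T = 0.42·√0.75 = 0.3637
d₁ = [ln(190/220) + (0.006 + 0.42²/2)·0.75] / 0.3637 = [-0.1466 + 0.0706] / 0.3637 = -0.2088 ≈ -0.21
d₂ = d₁ − σ√T = -0.2088 − 0.3637 = -0.5725 ≈ -0.57
exp(−rT) = exp(−0.006·0.75) = 0.9955
N(d₁) = N(-0.21) = 0.4168;  N(d₂) = N(-0.57) = 0.2843
C = 190·0.4168 − 220·0.9955·0.2843 = 79.1920 − 62.2645 = 16.9275

$16.93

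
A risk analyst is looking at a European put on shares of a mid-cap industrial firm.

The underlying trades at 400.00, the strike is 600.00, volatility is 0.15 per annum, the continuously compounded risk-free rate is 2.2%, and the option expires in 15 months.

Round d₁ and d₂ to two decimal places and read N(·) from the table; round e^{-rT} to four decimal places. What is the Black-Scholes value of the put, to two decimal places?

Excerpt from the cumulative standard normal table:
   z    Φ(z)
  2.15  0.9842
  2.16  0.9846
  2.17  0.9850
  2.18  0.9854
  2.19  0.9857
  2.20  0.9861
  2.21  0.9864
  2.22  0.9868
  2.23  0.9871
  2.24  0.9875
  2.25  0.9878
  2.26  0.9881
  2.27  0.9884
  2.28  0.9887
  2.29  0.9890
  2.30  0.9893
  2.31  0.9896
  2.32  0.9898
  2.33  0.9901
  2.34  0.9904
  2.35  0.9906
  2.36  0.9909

σ√T = 0.15 × 1.1180 = 0.1677
ln(S/K) + (r + σ²/2)T = ln(400/600) + (0.022 + 0.15²/2)·1.25 = -0.4055 + 0.0416 = -0.3639
d₁ = -0.3639 / 0.1677 = -2.1699 ≈ -2.17
d₂ = d₁ − σ√T = -2.1699 − 0.1677 = -2.3376 ≈ -2.34
e^(−rT) = e^(−0.022·1.25) = 0.9729
N(−d₂) = N(2.34) = 0.9904;  N(−d₁) = N(2.17) = 0.9850
P = 600·0.9729·0.9904 − 400·0.9850 = 578.1361 − 394.0000 = 184.1361

184.14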